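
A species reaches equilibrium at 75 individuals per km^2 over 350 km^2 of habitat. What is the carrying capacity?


K = 75 * 350 = 26250 individuals

26250 individuals


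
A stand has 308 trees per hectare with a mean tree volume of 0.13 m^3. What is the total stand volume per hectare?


V_stand = 308 * 0.13 = 40.04 ≈ 40.0 m^3/ha

40.0 m^3/ha


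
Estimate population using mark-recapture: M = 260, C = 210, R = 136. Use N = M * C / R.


N = M * C / R = 260 * 210 / 136 = 54600 / 136 = 401.47 ≈ 401

401 individuals


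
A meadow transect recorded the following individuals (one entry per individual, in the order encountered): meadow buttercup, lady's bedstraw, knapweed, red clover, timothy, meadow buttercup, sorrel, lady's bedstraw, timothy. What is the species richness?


Total individuals logged = 9
Distinct species (count of individuals): meadow buttercup (2), lady's bedstraw (2), knapweed (1), red clover (1), timothy (2), sorrel (1)
Species richness = number of distinct species = 6

6


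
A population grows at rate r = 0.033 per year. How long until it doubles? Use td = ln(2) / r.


td = ln(2) / 0.033 = 0.693147 / 0.033 = 21.0045 ≈ 21.0 years

21.0 years


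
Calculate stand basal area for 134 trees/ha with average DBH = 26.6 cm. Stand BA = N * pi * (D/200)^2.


(D/200)^2 = (26.6/200)^2 = 0.133^2 = 0.017689
Individual BA = 3.141593 * 0.017689 = 0.0555716 m^2
Stand BA = 134 * 0.0555716 = 7.44659 ≈ 7.45 m^2/ha

7.45 m^2/ha


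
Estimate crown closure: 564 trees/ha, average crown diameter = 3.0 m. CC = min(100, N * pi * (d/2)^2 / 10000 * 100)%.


(d/2)^2 = (3.0/2)^2 = 1.5^2 = 2.25
Crown area = 3.141593 * 2.25 = 7.06858 m^2
N * area / 10000 * 100 = 564 * 7.06858 / 10000 * 100 = 39.8668
CC = min(100, 39.8668) = 39.8668 ≈ 39.9%

39.9%


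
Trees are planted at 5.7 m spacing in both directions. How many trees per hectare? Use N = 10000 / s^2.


N = 10000 / 5.7^2 = 10000 / 32.49 = 307.787 ≈ 308 trees/ha

308 trees/ha


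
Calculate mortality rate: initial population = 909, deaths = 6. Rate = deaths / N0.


Mortality rate = 6 / 909 = 0.006601 ≈ 0.0066

0.0066


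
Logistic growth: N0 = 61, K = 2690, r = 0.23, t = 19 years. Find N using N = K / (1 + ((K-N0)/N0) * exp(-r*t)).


(K - N0)/N0 = (2690 - 61)/61 = 2629/61 = 43.0984
r*t = 0.23 * 19 = 4.37; exp(-4.37) = 0.0126512
43.0984 * 0.0126512 = 0.545246
1 + 0.545246 = 1.54525
N = 2690 / 1.54525 = 1740.82 ≈ 1741

1741


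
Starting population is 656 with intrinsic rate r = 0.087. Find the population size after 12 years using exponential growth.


r*t = 0.087 * 12 = 1.044
exp(1.044) = 2.84056
N = 656 * 2.84056 = 1863.41 ≈ 1863

1863


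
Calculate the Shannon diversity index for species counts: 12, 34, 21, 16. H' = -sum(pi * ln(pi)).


Total N = 12 + 34 + 21 + 16 = 83
Per-species terms:
  p = 12/83 = 0.144578; ln(p) = -1.933936; p*ln(p) = 0.144578 * (-1.933936) = -0.279605
  p = 34/83 = 0.409639; ln(p) = -0.892479; p*ln(p) = 0.409639 * (-0.892479) = -0.365594
  p = 21/83 = 0.253012; ln(p) = -1.374318; p*ln(p) = 0.253012 * (-1.374318) = -0.347719
  p = 16/83 = 0.192771; ln(p) = -1.646252; p*ln(p) = 0.192771 * (-1.646252) = -0.317350
sum(p*ln(p)) = (-0.279605) + (-0.365594) + (-0.347719) + (-0.317350) = -1.310268
H' = -(-1.310268) = 1.310268 ≈ 1.3103

1.3103


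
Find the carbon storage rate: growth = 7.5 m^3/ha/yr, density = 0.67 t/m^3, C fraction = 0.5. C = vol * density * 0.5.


C = 7.5 * 0.67 * 0.5 = 2.5125 ≈ 2.51 t C/ha/yr

2.51 t C/ha/yr


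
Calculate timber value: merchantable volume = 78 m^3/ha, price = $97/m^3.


Value = 78 * 97 = $7566/ha

$7566/ha


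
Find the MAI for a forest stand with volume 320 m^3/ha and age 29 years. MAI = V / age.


MAI = 320 / 29 = 11.0345 ≈ 11.03 m^3/ha/yr

11.03 m^3/ha/yr


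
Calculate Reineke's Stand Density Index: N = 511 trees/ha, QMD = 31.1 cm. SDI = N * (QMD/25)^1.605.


QMD/25 = 31.1/25 = 1.244
(1.244)^1.605 = exp(1.605 * ln(1.244)) = exp(1.605 * 0.218332) = exp(0.350423) = 1.41967
SDI = 511 * 1.41967 = 725.451 ≈ 725

725


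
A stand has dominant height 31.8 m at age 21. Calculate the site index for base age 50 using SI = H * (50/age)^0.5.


50/21 = 2.38095
(2.38095)^0.5 = 1.54303
SI = 31.8 * 1.54303 = 49.0684 ≈ 49.1 m

49.1 m


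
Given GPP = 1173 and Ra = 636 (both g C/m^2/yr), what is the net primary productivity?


NPP = GPP - Ra = 1173 - 636 = 537 g C/m^2/yr

537 g C/m^2/yr


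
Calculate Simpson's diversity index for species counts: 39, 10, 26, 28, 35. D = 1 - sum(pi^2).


Total N = 39 + 10 + 26 + 28 + 35 = 138
Per-species terms:
  p = 39/138 = 0.282609; p^2 = 0.282609^2 = 0.079868
  p = 10/138 = 0.072464; p^2 = 0.072464^2 = 0.005251
  p = 26/138 = 0.188406; p^2 = 0.188406^2 = 0.035497
  p = 28/138 = 0.202899; p^2 = 0.202899^2 = 0.041168
  p = 35/138 = 0.253623; p^2 = 0.253623^2 = 0.064325
sum(p^2) = 0.079868 + 0.005251 + 0.035497 + 0.041168 + 0.064325 = 0.226109
D = 1 - 0.226109 = 0.773891 ≈ 0.7739

0.7739


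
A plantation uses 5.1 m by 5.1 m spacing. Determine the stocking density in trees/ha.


N = 10000 / 5.1^2 = 10000 / 26.01 = 384.468 ≈ 384 trees/ha

384 trees/ha


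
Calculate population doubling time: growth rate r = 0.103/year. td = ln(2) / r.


td = ln(2) / 0.103 = 0.693147 / 0.103 = 6.72958 ≈ 6.7 years

6.7 years


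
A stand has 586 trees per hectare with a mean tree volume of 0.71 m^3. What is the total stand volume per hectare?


V_stand = 586 * 0.71 = 416.06 ≈ 416.1 m^3/ha

416.1 m^3/ha


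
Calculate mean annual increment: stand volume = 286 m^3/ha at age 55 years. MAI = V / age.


MAI = 286 / 55 = 5.20 m^3/ha/yr

5.20 m^3/ha/yr


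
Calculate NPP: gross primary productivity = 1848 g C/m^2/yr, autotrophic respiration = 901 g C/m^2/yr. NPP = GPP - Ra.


NPP = GPP - Ra = 1848 - 901 = 947 g C/m^2/yr

947 g C/m^2/yr


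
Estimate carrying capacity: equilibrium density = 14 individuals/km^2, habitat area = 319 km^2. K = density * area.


K = 14 * 319 = 4466 individuals

4466 individuals


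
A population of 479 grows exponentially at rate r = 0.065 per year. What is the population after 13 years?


r*t = 0.065 * 13 = 0.845
exp(0.845) = 2.32798
N = 479 * 2.32798 = 1115.10 ≈ 1115

1115


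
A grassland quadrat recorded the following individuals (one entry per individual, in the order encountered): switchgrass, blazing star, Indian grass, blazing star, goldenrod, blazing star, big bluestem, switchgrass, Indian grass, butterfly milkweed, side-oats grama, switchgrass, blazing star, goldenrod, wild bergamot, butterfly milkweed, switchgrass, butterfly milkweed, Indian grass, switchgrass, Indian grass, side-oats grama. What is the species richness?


Total individuals logged = 22
Distinct species (count of individuals): switchgrass (5), blazing star (4), Indian grass (4), goldenrod (2), big bluestem (1), butterfly milkweed (3), side-oats grama (2), wild bergamot (1)
Species richness = number of distinct species = 8

8


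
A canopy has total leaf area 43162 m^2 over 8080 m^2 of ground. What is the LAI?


LAI = 43162 / 8080 = 5.3418 ≈ 5.34

5.34


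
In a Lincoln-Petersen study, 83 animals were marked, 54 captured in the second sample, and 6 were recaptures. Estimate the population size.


N = M * C / R = 83 * 54 / 6 = 4482 / 6 = 747

747 individuals


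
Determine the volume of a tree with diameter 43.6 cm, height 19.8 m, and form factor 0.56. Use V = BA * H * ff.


(D/200)^2 = (43.6/200)^2 = 0.218^2 = 0.047524
BA = 3.141593 * 0.047524 = 0.149301 m^2
V = 0.149301 * 19.8 * 0.56 = 1.65545 ≈ 1.655 m^3

1.655 m^3


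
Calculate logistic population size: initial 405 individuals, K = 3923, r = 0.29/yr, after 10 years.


(K - N0)/N0 = (3923 - 405)/405 = 3518/405 = 8.68642
r*t = 0.29 * 10 = 2.9; exp(-2.9) = 0.0550232
8.68642 * 0.0550232 = 0.477955
1 + 0.477955 = 1.47796
N = 3923 / 1.47796 = 2654.33 ≈ 2654

2654


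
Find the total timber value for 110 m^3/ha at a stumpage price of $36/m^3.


Value = 110 * 36 = $3960/ha

$3960/ha


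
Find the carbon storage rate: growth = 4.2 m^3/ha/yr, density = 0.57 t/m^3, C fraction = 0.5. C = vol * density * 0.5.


C = 4.2 * 0.57 * 0.5 = 1.197 ≈ 1.20 t C/ha/yr

1.20 t C/ha/yr


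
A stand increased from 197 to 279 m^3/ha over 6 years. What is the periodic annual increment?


PAI = (V2 - V1) / period = (279 - 197) / 6 = 82 / 6 = 13.6667 ≈ 13.67 m^3/ha/yr

13.67 m^3/ha/yr


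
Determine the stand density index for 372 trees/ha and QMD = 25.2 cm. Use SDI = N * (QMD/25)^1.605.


QMD/25 = 25.2/25 = 1.008
(1.008)^1.605 = exp(1.605 * ln(1.008)) = exp(1.605 * 0.00796817) = exp(0.0127889) = 1.01287
SDI = 372 * 1.01287 = 376.788 ≈ 377

377


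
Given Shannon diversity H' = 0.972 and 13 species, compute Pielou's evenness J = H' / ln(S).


ln(13) = 2.56495
J = H' / ln(S) = 0.972 / 2.56495 = 0.378955 ≈ 0.3790

0.3790


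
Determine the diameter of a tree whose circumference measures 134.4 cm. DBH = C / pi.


DBH = C / pi = 134.4 / 3.141593 = 42.7808 ≈ 42.78 cm

42.78 cm


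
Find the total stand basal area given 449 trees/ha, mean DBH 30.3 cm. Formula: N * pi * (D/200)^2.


(D/200)^2 = (30.3/200)^2 = 0.1515^2 = 0.02295225
Individual BA = 3.141593 * 0.02295225 = 0.0721066 m^2
Stand BA = 449 * 0.0721066 = 32.3759 ≈ 32.38 m^2/ha

32.38 m^2/ha


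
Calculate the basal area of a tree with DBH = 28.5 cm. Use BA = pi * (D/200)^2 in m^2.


D/200 = 28.5/200 = 0.1425 m
(D/200)^2 = 0.1425^2 = 0.02030625
BA = 3.141593 * 0.02030625 = 0.0637940 ≈ 0.0638 m^2

0.0638 m^2


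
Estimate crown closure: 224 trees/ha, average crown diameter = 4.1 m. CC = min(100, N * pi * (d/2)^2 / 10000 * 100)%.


(d/2)^2 = (4.1/2)^2 = 2.05^2 = 4.2025
Crown area = 3.141593 * 4.2025 = 13.2025 m^2
N * area / 10000 * 100 = 224 * 13.2025 / 10000 * 100 = 29.5736
CC = min(100, 29.5736) = 29.5736 ≈ 29.6%

29.6%


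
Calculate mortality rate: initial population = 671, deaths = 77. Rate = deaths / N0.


Mortality rate = 77 / 671 = 0.114754 ≈ 0.1148

0.1148


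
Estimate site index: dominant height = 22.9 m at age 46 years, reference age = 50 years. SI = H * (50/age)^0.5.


50/46 = 1.08696
(1.08696)^0.5 = 1.04257
SI = 22.9 * 1.04257 = 23.8749 ≈ 23.9 m

23.9 m


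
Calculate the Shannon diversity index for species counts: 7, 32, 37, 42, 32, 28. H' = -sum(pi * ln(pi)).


Total N = 7 + 32 + 37 + 42 + 32 + 28 = 178
Per-species terms:
  p = 7/178 = 0.039326; ln(p) = -3.235869; p*ln(p) = 0.039326 * (-3.235869) = -0.127254
  p = 32/178 = 0.179775; ln(p) = -1.716049; p*ln(p) = 0.179775 * (-1.716049) = -0.308503
  p = 37/178 = 0.207865; ln(p) = -1.570866; p*ln(p) = 0.207865 * (-1.570866) = -0.326528
  p = 42/178 = 0.235955; ln(p) = -1.444114; p*ln(p) = 0.235955 * (-1.444114) = -0.340746
  p = 32/178 = 0.179775; ln(p) = -1.716049; p*ln(p) = 0.179775 * (-1.716049) = -0.308503
  p = 28/178 = 0.157303; ln(p) = -1.849581; p*ln(p) = 0.157303 * (-1.849581) = -0.290945
sum(p*ln(p)) = (-0.127254) + (-0.308503) + (-0.326528) + (-0.340746) + (-0.308503) + (-0.290945) = -1.702479
H' = -(-1.702479) = 1.702479 ≈ 1.7025

1.7025


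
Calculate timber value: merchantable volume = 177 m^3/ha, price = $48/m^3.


Value = 177 * 48 = $8496/ha

$8496/ha


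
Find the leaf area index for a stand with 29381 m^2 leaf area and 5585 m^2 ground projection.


LAI = 29381 / 5585 = 5.2607 ≈ 5.26

5.26


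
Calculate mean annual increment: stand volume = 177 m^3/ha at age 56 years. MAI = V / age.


MAI = 177 / 56 = 3.1607 ≈ 3.16 m^3/ha/yr

3.16 m^3/ha/yr


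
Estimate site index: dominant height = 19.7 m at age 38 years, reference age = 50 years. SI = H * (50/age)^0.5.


50/38 = 1.31579
(1.31579)^0.5 = 1.14708
SI = 19.7 * 1.14708 = 22.5975 ≈ 22.6 m

22.6 m


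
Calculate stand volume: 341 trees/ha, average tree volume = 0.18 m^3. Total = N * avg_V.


V_stand = 341 * 0.18 = 61.38 ≈ 61.4 m^3/ha

61.4 m^3/ha


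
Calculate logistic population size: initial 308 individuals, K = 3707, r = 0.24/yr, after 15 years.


(K - N0)/N0 = (3707 - 308)/308 = 3399/308 = 11.0357
r*t = 0.24 * 15 = 3.6; exp(-3.6) = 0.0273237
11.0357 * 0.0273237 = 0.301536
1 + 0.301536 = 1.30154
N = 3707 / 1.30154 = 2848.16 ≈ 2848

2848


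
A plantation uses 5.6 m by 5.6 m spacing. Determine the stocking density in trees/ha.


N = 10000 / 5.6^2 = 10000 / 31.36 = 318.878 ≈ 319 trees/ha

319 trees/ha


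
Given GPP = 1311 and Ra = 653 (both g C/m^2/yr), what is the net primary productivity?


NPP = GPP - Ra = 1311 - 653 = 658 g C/m^2/yr

658 g C/m^2/yr


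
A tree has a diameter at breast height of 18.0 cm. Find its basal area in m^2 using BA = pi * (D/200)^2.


D/200 = 18.0/200 = 0.09 m
(D/200)^2 = 0.09^2 = 0.0081
BA = 3.141593 * 0.0081 = 0.0254469 ≈ 0.0254 m^2

0.0254 m^2


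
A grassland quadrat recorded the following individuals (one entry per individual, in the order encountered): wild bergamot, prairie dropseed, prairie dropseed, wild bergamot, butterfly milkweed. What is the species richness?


Total individuals logged = 5
Distinct species (count of individuals): wild bergamot (2), prairie dropseed (2), butterfly milkweed (1)
Species richness = number of distinct species = 3

3


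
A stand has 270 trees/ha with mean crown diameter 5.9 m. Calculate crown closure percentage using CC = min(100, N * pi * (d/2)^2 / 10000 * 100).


(d/2)^2 = (5.9/2)^2 = 2.95^2 = 8.7025
Crown area = 3.141593 * 8.7025 = 27.3397 m^2
N * area / 10000 * 100 = 270 * 27.3397 / 10000 * 100 = 73.8172
CC = min(100, 73.8172) = 73.8172 ≈ 73.8%

73.8%


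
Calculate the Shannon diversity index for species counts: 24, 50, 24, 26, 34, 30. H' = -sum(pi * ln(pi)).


Total N = 24 + 50 + 24 + 26 + 34 + 30 = 188
Per-species terms:
  p = 24/188 = 0.127660; ln(p) = -2.058385; p*ln(p) = 0.127660 * (-2.058385) = -0.262773
  p = 50/188 = 0.265957; ln(p) = -1.324421; p*ln(p) = 0.265957 * (-1.324421) = -0.352239
  p = 24/188 = 0.127660; ln(p) = -2.058385; p*ln(p) = 0.127660 * (-2.058385) = -0.262773
  p = 26/188 = 0.138298; ln(p) = -1.978345; p*ln(p) = 0.138298 * (-1.978345) = -0.273601
  p = 34/188 = 0.180851; ln(p) = -1.710082; p*ln(p) = 0.180851 * (-1.710082) = -0.309270
  p = 30/188 = 0.159574; ln(p) = -1.835248; p*ln(p) = 0.159574 * (-1.835248) = -0.292858
sum(p*ln(p)) = (-0.262773) + (-0.352239) + (-0.262773) + (-0.273601) + (-0.309270) + (-0.292858) = -1.753514
H' = -(-1.753514) = 1.753514 ≈ 1.7535

1.7535


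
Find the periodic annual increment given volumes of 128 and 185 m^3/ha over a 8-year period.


PAI = (V2 - V1) / period = (185 - 128) / 8 = 57 / 8 = 7.1250 ≈ 7.13 m^3/ha/yr

7.13 m^3/ha/yr


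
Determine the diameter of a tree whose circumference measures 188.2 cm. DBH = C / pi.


DBH = C / pi = 188.2 / 3.141593 = 59.9059 ≈ 59.91 cm

59.91 cm


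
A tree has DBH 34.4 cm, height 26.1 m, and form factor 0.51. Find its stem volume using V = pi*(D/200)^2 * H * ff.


(D/200)^2 = (34.4/200)^2 = 0.172^2 = 0.029584
BA = 3.141593 * 0.029584 = 0.0929409 m^2
V = 0.0929409 * 26.1 * 0.51 = 1.23714 ≈ 1.237 m^3

1.237 m^3


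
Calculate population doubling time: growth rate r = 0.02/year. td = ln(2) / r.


td = ln(2) / 0.02 = 0.693147 / 0.02 = 34.6574 ≈ 34.7 years

34.7 years


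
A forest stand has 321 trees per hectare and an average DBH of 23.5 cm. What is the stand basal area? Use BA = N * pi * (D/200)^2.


(D/200)^2 = (23.5/200)^2 = 0.1175^2 = 0.01380625
Individual BA = 3.141593 * 0.01380625 = 0.0433736 m^2
Stand BA = 321 * 0.0433736 = 13.9229 ≈ 13.92 m^2/ha

13.92 m^2/ha


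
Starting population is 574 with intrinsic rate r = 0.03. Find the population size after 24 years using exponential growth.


r*t = 0.03 * 24 = 0.72
exp(0.72) = 2.05443
N = 574 * 2.05443 = 1179.24 ≈ 1179

1179


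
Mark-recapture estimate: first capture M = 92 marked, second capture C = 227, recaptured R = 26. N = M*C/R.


N = M * C / R = 92 * 227 / 26 = 20884 / 26 = 803.23 ≈ 803

803 individuals


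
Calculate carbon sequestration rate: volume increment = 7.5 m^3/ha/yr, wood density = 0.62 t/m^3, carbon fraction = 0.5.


C = 7.5 * 0.62 * 0.5 = 2.325 ≈ 2.33 t C/ha/yr

2.33 t C/ha/yr


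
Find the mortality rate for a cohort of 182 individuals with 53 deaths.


Mortality rate = 53 / 182 = 0.291209 ≈ 0.2912

0.2912


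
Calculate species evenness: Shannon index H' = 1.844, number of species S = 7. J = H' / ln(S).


ln(7) = 1.94591
J = H' / ln(S) = 1.844 / 1.94591 = 0.947629 ≈ 0.9476

0.9476


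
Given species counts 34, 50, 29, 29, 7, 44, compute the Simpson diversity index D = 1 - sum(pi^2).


Total N = 34 + 50 + 29 + 29 + 7 + 44 = 193
Per-species terms:
  p = 34/193 = 0.176166; p^2 = 0.176166^2 = 0.031034
  p = 50/193 = 0.259067; p^2 = 0.259067^2 = 0.067116
  p = 29/193 = 0.150259; p^2 = 0.150259^2 = 0.022578
  p = 29/193 = 0.150259; p^2 = 0.150259^2 = 0.022578
  p = 7/193 = 0.036269; p^2 = 0.036269^2 = 0.001315
  p = 44/193 = 0.227979; p^2 = 0.227979^2 = 0.051974
sum(p^2) = 0.031034 + 0.067116 + 0.022578 + 0.022578 + 0.001315 + 0.051974 = 0.196595
D = 1 - 0.196595 = 0.803405 ≈ 0.8034

0.8034


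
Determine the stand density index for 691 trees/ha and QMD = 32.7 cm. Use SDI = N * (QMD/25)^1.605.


QMD/25 = 32.7/25 = 1.308
(1.308)^1.605 = exp(1.605 * ln(1.308)) = exp(1.605 * 0.268499) = exp(0.430941) = 1.53870
SDI = 691 * 1.53870 = 1063.24 ≈ 1063

1063


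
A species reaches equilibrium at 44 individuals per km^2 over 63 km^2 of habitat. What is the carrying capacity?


K = 44 * 63 = 2772 individuals

2772 individuals


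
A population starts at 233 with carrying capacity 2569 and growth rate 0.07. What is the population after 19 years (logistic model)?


(K - N0)/N0 = (2569 - 233)/233 = 2336/233 = 10.0258
r*t = 0.07 * 19 = 1.33; exp(-1.33) = 0.264477
10.0258 * 0.264477 = 2.65159
1 + 2.65159 = 3.65159
N = 2569 / 3.65159 = 703.529 ≈ 704

704


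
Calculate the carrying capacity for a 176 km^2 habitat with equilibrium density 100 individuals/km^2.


K = 100 * 176 = 17600 individuals

17600 individuals


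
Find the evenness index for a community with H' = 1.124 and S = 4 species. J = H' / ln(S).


ln(4) = 1.38629
J = H' / ln(S) = 1.124 / 1.38629 = 0.810797 ≈ 0.8108

0.8108


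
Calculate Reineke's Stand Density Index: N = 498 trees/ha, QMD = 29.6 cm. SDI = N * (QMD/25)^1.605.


QMD/25 = 29.6/25 = 1.184
(1.184)^1.605 = exp(1.605 * ln(1.184)) = exp(1.605 * 0.168899) = exp(0.271083) = 1.31138
SDI = 498 * 1.31138 = 653.067 ≈ 653

653


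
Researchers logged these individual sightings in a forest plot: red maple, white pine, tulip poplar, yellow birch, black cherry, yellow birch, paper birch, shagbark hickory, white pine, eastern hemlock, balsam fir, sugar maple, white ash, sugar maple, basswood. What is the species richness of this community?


Total individuals logged = 15
Distinct species (count of individuals): red maple (1), white pine (2), tulip poplar (1), yellow birch (2), black cherry (1), paper birch (1), shagbark hickory (1), eastern hemlock (1), balsam fir (1), sugar maple (2), white ash (1), basswood (1)
Species richness = number of distinct species = 12

12


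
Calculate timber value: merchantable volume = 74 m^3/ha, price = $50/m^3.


Value = 74 * 50 = $3700/ha

$3700/ha


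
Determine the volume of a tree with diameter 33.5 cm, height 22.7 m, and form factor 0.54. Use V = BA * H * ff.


(D/200)^2 = (33.5/200)^2 = 0.1675^2 = 0.02805625
BA = 3.141593 * 0.02805625 = 0.0881413 m^2
V = 0.0881413 * 22.7 * 0.54 = 1.08044 ≈ 1.080 m^3

1.080 m^3


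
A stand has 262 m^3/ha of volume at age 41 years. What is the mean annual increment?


MAI = 262 / 41 = 6.3902 ≈ 6.39 m^3/ha/yr

6.39 m^3/ha/yr


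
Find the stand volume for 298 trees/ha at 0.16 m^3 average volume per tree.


V_stand = 298 * 0.16 = 47.68 ≈ 47.7 m^3/ha

47.7 m^3/ha


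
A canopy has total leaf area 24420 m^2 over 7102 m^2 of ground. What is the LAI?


LAI = 24420 / 7102 = 3.4385 ≈ 3.44

3.44


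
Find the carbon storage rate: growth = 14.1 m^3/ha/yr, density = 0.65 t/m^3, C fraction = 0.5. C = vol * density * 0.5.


C = 14.1 * 0.65 * 0.5 = 4.5825 ≈ 4.58 t C/ha/yr

4.58 t C/ha/yr


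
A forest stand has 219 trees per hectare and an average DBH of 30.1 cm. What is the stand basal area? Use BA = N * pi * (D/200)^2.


(D/200)^2 = (30.1/200)^2 = 0.1505^2 = 0.02265025
Individual BA = 3.141593 * 0.02265025 = 0.0711579 m^2
Stand BA = 219 * 0.0711579 = 15.5836 ≈ 15.58 m^2/ha

15.58 m^2/ha


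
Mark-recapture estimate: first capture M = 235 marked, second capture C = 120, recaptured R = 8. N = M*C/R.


N = M * C / R = 235 * 120 / 8 = 28200 / 8 = 3525

3525 individuals


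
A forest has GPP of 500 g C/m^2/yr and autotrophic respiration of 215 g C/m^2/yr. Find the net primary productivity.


NPP = GPP - Ra = 500 - 215 = 285 g C/m^2/yr

285 g C/m^2/yr


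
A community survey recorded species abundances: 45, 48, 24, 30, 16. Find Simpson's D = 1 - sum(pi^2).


Total N = 45 + 48 + 24 + 30 + 16 = 163
Per-species terms:
  p = 45/163 = 0.276074; p^2 = 0.276074^2 = 0.076217
  p = 48/163 = 0.294479; p^2 = 0.294479^2 = 0.086718
  p = 24/163 = 0.147239; p^2 = 0.147239^2 = 0.021679
  p = 30/163 = 0.184049; p^2 = 0.184049^2 = 0.033874
  p = 16/163 = 0.098160; p^2 = 0.098160^2 = 0.009635
sum(p^2) = 0.076217 + 0.086718 + 0.021679 + 0.033874 + 0.009635 = 0.228123
D = 1 - 0.228123 = 0.771877 ≈ 0.7719

0.7719


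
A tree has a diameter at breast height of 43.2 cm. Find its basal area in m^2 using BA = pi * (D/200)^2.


D/200 = 43.2/200 = 0.216 m
(D/200)^2 = 0.216^2 = 0.046656
BA = 3.141593 * 0.046656 = 0.146574 ≈ 0.1466 m^2

0.1466 m^2


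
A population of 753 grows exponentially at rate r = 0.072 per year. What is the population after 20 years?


r*t = 0.072 * 20 = 1.44
exp(1.44) = 4.22070
N = 753 * 4.22070 = 3178.19 ≈ 3178

3178


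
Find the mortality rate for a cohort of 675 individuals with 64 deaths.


Mortality rate = 64 / 675 = 0.094815 ≈ 0.0948

0.0948


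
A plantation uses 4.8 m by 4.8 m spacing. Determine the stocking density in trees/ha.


N = 10000 / 4.8^2 = 10000 / 23.04 = 434.028 ≈ 434 trees/ha

434 trees/ha


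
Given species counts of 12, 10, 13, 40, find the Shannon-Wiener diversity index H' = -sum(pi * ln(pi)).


Total N = 12 + 10 + 13 + 40 = 75
Per-species terms:
  p = 12/75 = 0.160000; ln(p) = -1.832581; p*ln(p) = 0.160000 * (-1.832581) = -0.293213
  p = 10/75 = 0.133333; ln(p) = -2.014906; p*ln(p) = 0.133333 * (-2.014906) = -0.268653
  p = 13/75 = 0.173333; ln(p) = -1.752541; p*ln(p) = 0.173333 * (-1.752541) = -0.303773
  p = 40/75 = 0.533333; ln(p) = -0.628609; p*ln(p) = 0.533333 * (-0.628609) = -0.335258
sum(p*ln(p)) = (-0.293213) + (-0.268653) + (-0.303773) + (-0.335258) = -1.200897
H' = -(-1.200897) = 1.200897 ≈ 1.2009

1.2009


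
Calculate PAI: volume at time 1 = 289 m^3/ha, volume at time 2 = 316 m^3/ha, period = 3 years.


PAI = (V2 - V1) / period = (316 - 289) / 3 = 27 / 3 = 9.00 m^3/ha/yr

9.00 m^3/ha/yr


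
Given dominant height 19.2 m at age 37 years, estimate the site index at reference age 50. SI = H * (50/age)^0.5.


50/37 = 1.35135
(1.35135)^0.5 = 1.16248
SI = 19.2 * 1.16248 = 22.3196 ≈ 22.3 m

22.3 m


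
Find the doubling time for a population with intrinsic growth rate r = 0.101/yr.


td = ln(2) / 0.101 = 0.693147 / 0.101 = 6.86284 ≈ 6.9 years

6.9 years


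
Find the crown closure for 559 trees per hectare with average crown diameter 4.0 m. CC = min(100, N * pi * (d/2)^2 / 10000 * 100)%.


(d/2)^2 = (4.0/2)^2 = 2^2 = 4
Crown area = 3.141593 * 4 = 12.5664 m^2
N * area / 10000 * 100 = 559 * 12.5664 / 10000 * 100 = 70.2462
CC = min(100, 70.2462) = 70.2462 ≈ 70.2%

70.2%


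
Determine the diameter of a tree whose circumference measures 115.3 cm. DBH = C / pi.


DBH = C / pi = 115.3 / 3.141593 = 36.7011 ≈ 36.70 cm

36.70 cm


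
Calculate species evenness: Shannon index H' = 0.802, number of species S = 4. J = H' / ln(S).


ln(4) = 1.38629
J = H' / ln(S) = 0.802 / 1.38629 = 0.578523 ≈ 0.5785

0.5785


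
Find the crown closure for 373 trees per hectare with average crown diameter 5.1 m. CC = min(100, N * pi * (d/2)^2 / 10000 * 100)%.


(d/2)^2 = (5.1/2)^2 = 2.55^2 = 6.5025
Crown area = 3.141593 * 6.5025 = 20.4282 m^2
N * area / 10000 * 100 = 373 * 20.4282 / 10000 * 100 = 76.1972
CC = min(100, 76.1972) = 76.1972 ≈ 76.2%

76.2%


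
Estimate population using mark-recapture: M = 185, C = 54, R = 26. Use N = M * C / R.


N = M * C / R = 185 * 54 / 26 = 9990 / 26 = 384.23 ≈ 384

384 individuals


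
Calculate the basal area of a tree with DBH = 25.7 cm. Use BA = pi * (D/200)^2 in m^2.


D/200 = 25.7/200 = 0.1285 m
(D/200)^2 = 0.1285^2 = 0.01651225
BA = 3.141593 * 0.01651225 = 0.0518748 ≈ 0.0519 m^2

0.0519 m^2


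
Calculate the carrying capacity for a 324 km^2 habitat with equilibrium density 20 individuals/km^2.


K = 20 * 324 = 6480 individuals

6480 individuals


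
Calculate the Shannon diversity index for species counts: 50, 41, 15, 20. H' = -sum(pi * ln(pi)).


Total N = 50 + 41 + 15 + 20 = 126
Per-species terms:
  p = 50/126 = 0.396825; ln(p) = -0.924260; p*ln(p) = 0.396825 * (-0.924260) = -0.366769
  p = 41/126 = 0.325397; ln(p) = -1.122709; p*ln(p) = 0.325397 * (-1.122709) = -0.365326
  p = 15/126 = 0.119048; ln(p) = -2.128229; p*ln(p) = 0.119048 * (-2.128229) = -0.253361
  p = 20/126 = 0.158730; ln(p) = -1.840551; p*ln(p) = 0.158730 * (-1.840551) = -0.292151
sum(p*ln(p)) = (-0.366769) + (-0.365326) + (-0.253361) + (-0.292151) = -1.277607
H' = -(-1.277607) = 1.277607 ≈ 1.2776

1.2776


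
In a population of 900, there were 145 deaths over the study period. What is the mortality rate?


Mortality rate = 145 / 900 = 0.161111 ≈ 0.1611

0.1611


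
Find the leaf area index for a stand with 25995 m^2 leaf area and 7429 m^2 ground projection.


LAI = 25995 / 7429 = 3.4991 ≈ 3.50

3.50


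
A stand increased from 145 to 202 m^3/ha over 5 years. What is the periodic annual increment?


PAI = (V2 - V1) / period = (202 - 145) / 5 = 57 / 5 = 11.40 m^3/ha/yr

11.40 m^3/ha/yr


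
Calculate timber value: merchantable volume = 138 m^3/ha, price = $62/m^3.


Value = 138 * 62 = $8556/ha

$8556/ha


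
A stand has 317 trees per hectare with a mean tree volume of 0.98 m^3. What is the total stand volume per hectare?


V_stand = 317 * 0.98 = 310.66 ≈ 310.7 m^3/ha

310.7 m^3/ha


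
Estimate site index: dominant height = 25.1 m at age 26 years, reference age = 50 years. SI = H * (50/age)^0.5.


50/26 = 1.92308
(1.92308)^0.5 = 1.38675
SI = 25.1 * 1.38675 = 34.8074 ≈ 34.8 m

34.8 m


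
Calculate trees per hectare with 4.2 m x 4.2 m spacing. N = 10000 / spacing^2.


N = 10000 / 4.2^2 = 10000 / 17.64 = 566.893 ≈ 567 trees/ha

567 trees/ha


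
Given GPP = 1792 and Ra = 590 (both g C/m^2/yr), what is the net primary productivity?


NPP = GPP - Ra = 1792 - 590 = 1202 g C/m^2/yr

1202 g C/m^2/yr


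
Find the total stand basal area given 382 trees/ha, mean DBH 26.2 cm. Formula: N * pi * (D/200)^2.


(D/200)^2 = (26.2/200)^2 = 0.131^2 = 0.017161
Individual BA = 3.141593 * 0.017161 = 0.0539129 m^2
Stand BA = 382 * 0.0539129 = 20.5947 ≈ 20.59 m^2/ha

20.59 m^2/ha


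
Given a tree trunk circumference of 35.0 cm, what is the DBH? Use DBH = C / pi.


DBH = C / pi = 35.0 / 3.141593 = 11.1408 ≈ 11.14 cm

11.14 cm


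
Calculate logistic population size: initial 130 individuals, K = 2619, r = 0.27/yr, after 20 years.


(K - N0)/N0 = (2619 - 130)/130 = 2489/130 = 19.1462
r*t = 0.27 * 20 = 5.4; exp(-5.4) = 0.00451658
19.1462 * 0.00451658 = 0.0864753
1 + 0.0864753 = 1.08648
N = 2619 / 1.08648 = 2410.54 ≈ 2411

2411


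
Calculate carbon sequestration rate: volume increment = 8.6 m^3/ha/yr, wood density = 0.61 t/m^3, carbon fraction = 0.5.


C = 8.6 * 0.61 * 0.5 = 2.623 ≈ 2.62 t C/ha/yr

2.62 t C/ha/yr


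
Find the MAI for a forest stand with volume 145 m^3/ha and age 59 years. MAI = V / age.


MAI = 145 / 59 = 2.4576 ≈ 2.46 m^3/ha/yr

2.46 m^3/ha/yr


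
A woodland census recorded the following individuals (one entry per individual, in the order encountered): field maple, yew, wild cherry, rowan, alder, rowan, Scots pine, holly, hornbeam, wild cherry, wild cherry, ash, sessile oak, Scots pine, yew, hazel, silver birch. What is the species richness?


Total individuals logged = 17
Distinct species (count of individuals): field maple (1), yew (2), wild cherry (3), rowan (2), alder (1), Scots pine (2), holly (1), hornbeam (1), ash (1), sessile oak (1), hazel (1), silver birch (1)
Species richness = number of distinct species = 12

12


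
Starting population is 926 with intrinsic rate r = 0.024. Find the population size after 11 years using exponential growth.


r*t = 0.024 * 11 = 0.264
exp(0.264) = 1.30213
N = 926 * 1.30213 = 1205.77 ≈ 1206

1206


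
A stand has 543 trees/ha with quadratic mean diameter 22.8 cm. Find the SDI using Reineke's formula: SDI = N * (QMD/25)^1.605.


QMD/25 = 22.8/25 = 0.912
(0.912)^1.605 = exp(1.605 * ln(0.912)) = exp(1.605 * (-0.0921153)) = exp(-0.147845) = 0.862565
SDI = 543 * 0.862565 = 468.373 ≈ 468

468


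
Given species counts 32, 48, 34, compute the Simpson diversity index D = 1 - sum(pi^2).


Total N = 32 + 48 + 34 = 114
Per-species terms:
  p = 32/114 = 0.280702; p^2 = 0.280702^2 = 0.078794
  p = 48/114 = 0.421053; p^2 = 0.421053^2 = 0.177286
  p = 34/114 = 0.298246; p^2 = 0.298246^2 = 0.088951
sum(p^2) = 0.078794 + 0.177286 + 0.088951 = 0.345031
D = 1 - 0.345031 = 0.654969 ≈ 0.6550

0.6550


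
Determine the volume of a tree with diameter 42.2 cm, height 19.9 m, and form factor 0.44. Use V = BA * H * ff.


(D/200)^2 = (42.2/200)^2 = 0.211^2 = 0.044521
BA = 3.141593 * 0.044521 = 0.139867 m^2
V = 0.139867 * 19.9 * 0.44 = 1.22468 ≈ 1.225 m^3

1.225 m^3


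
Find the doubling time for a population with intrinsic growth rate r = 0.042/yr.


td = ln(2) / 0.042 = 0.693147 / 0.042 = 16.5035 ≈ 16.5 years

16.5 years


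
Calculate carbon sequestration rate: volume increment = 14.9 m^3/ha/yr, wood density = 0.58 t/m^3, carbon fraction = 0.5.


C = 14.9 * 0.58 * 0.5 = 4.321 ≈ 4.32 t C/ha/yr

4.32 t C/ha/yr


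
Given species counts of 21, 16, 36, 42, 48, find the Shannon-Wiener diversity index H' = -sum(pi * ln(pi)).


Total N = 21 + 16 + 36 + 42 + 48 = 163
Per-species terms:
  p = 21/163 = 0.128834; ln(p) = -2.049231; p*ln(p) = 0.128834 * (-2.049231) = -0.264011
  p = 16/163 = 0.098160; ln(p) = -2.321156; p*ln(p) = 0.098160 * (-2.321156) = -0.227845
  p = 36/163 = 0.220859; ln(p) = -1.510231; p*ln(p) = 0.220859 * (-1.510231) = -0.333548
  p = 42/163 = 0.257669; ln(p) = -1.356079; p*ln(p) = 0.257669 * (-1.356079) = -0.349420
  p = 48/163 = 0.294479; ln(p) = -1.222548; p*ln(p) = 0.294479 * (-1.222548) = -0.360015
sum(p*ln(p)) = (-0.264011) + (-0.227845) + (-0.333548) + (-0.349420) + (-0.360015) = -1.534839
H' = -(-1.534839) = 1.534839 ≈ 1.5348

1.5348


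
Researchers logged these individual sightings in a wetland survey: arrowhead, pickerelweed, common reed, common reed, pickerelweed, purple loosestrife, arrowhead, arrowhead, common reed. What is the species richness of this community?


Total individuals logged = 9
Distinct species (count of individuals): arrowhead (3), pickerelweed (2), common reed (3), purple loosestrife (1)
Species richness = number of distinct species = 4

4


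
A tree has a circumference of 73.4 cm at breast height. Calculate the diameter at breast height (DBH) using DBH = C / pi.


DBH = C / pi = 73.4 / 3.141593 = 23.3639 ≈ 23.36 cm

23.36 cm


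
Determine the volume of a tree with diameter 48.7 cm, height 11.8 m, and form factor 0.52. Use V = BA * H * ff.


(D/200)^2 = (48.7/200)^2 = 0.2435^2 = 0.05929225
BA = 3.141593 * 0.05929225 = 0.186272 m^2
V = 0.186272 * 11.8 * 0.52 = 1.14296 ≈ 1.143 m^3

1.143 m^3


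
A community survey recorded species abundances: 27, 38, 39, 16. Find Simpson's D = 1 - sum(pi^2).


Total N = 27 + 38 + 39 + 16 = 120
Per-species terms:
  p = 27/120 = 0.225000; p^2 = 0.225000^2 = 0.050625
  p = 38/120 = 0.316667; p^2 = 0.316667^2 = 0.100278
  p = 39/120 = 0.325000; p^2 = 0.325000^2 = 0.105625
  p = 16/120 = 0.133333; p^2 = 0.133333^2 = 0.017778
sum(p^2) = 0.050625 + 0.100278 + 0.105625 + 0.017778 = 0.274306
D = 1 - 0.274306 = 0.725694 ≈ 0.7257

0.7257


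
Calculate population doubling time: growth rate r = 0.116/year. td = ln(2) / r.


td = ln(2) / 0.116 = 0.693147 / 0.116 = 5.97541 ≈ 6.0 years

6.0 years


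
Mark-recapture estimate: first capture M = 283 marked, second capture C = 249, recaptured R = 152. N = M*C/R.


N = M * C / R = 283 * 249 / 152 = 70467 / 152 = 463.60 ≈ 464

464 individuals


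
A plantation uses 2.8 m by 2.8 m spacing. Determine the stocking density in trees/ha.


N = 10000 / 2.8^2 = 10000 / 7.84 = 1275.51 ≈ 1276 trees/ha

1276 trees/ha


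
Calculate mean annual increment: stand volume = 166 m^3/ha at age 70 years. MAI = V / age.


MAI = 166 / 70 = 2.3714 ≈ 2.37 m^3/ha/yr

2.37 m^3/ha/yr


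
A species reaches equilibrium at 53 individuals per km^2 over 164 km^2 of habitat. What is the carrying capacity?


K = 53 * 164 = 8692 individuals

8692 individuals


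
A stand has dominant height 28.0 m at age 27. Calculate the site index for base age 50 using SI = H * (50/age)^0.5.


50/27 = 1.85185
(1.85185)^0.5 = 1.36083
SI = 28.0 * 1.36083 = 38.1032 ≈ 38.1 m

38.1 m


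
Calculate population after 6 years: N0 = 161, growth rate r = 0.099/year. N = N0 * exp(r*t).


r*t = 0.099 * 6 = 0.594
exp(0.594) = 1.81122
N = 161 * 1.81122 = 291.606 ≈ 292

292


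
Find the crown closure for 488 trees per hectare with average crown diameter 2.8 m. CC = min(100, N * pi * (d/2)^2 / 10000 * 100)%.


(d/2)^2 = (2.8/2)^2 = 1.4^2 = 1.96
Crown area = 3.141593 * 1.96 = 6.15752 m^2
N * area / 10000 * 100 = 488 * 6.15752 / 10000 * 100 = 30.0487
CC = min(100, 30.0487) = 30.0487 ≈ 30.0%

30.0%


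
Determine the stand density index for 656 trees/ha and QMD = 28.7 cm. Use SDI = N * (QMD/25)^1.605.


QMD/25 = 28.7/25 = 1.148
(1.148)^1.605 = exp(1.605 * ln(1.148)) = exp(1.605 * 0.138021) = exp(0.221524) = 1.24798
SDI = 656 * 1.24798 = 818.675 ≈ 819

819


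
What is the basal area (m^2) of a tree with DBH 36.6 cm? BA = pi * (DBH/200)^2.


D/200 = 36.6/200 = 0.183 m
(D/200)^2 = 0.183^2 = 0.033489
BA = 3.141593 * 0.033489 = 0.105209 ≈ 0.1052 m^2

0.1052 m^2


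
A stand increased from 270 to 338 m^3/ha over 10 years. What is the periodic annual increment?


PAI = (V2 - V1) / period = (338 - 270) / 10 = 68 / 10 = 6.80 m^3/ha/yr

6.80 m^3/ha/yr


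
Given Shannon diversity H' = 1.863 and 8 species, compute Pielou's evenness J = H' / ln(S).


ln(8) = 2.07944
J = H' / ln(S) = 1.863 / 2.07944 = 0.895914 ≈ 0.8959

0.8959


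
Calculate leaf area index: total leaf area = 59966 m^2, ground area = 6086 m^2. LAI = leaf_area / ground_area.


LAI = 59966 / 6086 = 9.8531 ≈ 9.85

9.85


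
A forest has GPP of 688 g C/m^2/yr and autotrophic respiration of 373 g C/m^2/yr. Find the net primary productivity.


NPP = GPP - Ra = 688 - 373 = 315 g C/m^2/yr

315 g C/m^2/yr


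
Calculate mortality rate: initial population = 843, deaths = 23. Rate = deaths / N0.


Mortality rate = 23 / 843 = 0.027284 ≈ 0.0273

0.0273


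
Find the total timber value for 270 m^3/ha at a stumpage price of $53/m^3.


Value = 270 * 53 = $14310/ha

$14310/ha


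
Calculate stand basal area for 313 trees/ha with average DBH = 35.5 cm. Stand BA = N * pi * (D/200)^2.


(D/200)^2 = (35.5/200)^2 = 0.1775^2 = 0.03150625
Individual BA = 3.141593 * 0.03150625 = 0.0989798 m^2
Stand BA = 313 * 0.0989798 = 30.9807 ≈ 30.98 m^2/ha

30.98 m^2/ha


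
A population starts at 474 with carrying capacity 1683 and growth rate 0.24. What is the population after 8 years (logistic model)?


(K - N0)/N0 = (1683 - 474)/474 = 1209/474 = 2.55063
r*t = 0.24 * 8 = 1.92; exp(-1.92) = 0.146607
2.55063 * 0.146607 = 0.373940
1 + 0.373940 = 1.37394
N = 1683 / 1.37394 = 1224.94 ≈ 1225

1225


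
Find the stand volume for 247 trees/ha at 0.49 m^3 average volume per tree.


V_stand = 247 * 0.49 = 121.03 ≈ 121.0 m^3/ha

121.0 m^3/ha


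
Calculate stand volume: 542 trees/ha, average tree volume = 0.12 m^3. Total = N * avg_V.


V_stand = 542 * 0.12 = 65.04 ≈ 65.0 m^3/ha

65.0 m^3/ha


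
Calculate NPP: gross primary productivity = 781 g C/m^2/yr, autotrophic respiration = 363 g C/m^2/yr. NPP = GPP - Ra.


NPP = GPP - Ra = 781 - 363 = 418 g C/m^2/yr

418 g C/m^2/yr


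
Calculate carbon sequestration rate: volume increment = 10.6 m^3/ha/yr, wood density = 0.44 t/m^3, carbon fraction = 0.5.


C = 10.6 * 0.44 * 0.5 = 2.332 ≈ 2.33 t C/ha/yr

2.33 t C/ha/yr


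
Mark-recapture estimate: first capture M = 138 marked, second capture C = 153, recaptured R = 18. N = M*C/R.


N = M * C / R = 138 * 153 / 18 = 21114 / 18 = 1173

1173 individuals


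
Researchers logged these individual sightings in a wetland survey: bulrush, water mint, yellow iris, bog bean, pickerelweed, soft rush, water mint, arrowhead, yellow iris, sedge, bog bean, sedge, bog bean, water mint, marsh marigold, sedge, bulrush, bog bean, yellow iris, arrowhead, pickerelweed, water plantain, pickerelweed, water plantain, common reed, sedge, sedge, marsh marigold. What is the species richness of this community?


Total individuals logged = 28
Distinct species (count of individuals): bulrush (2), water mint (3), yellow iris (3), bog bean (4), pickerelweed (3), soft rush (1), arrowhead (2), sedge (5), marsh marigold (2), water plantain (2), common reed (1)
Species richness = number of distinct species = 11

11


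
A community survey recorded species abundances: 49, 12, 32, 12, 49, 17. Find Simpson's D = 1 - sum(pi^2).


Total N = 49 + 12 + 32 + 12 + 49 + 17 = 171
Per-species terms:
  p = 49/171 = 0.286550; p^2 = 0.286550^2 = 0.082111
  p = 12/171 = 0.070175; p^2 = 0.070175^2 = 0.004925
  p = 32/171 = 0.187135; p^2 = 0.187135^2 = 0.035020
  p = 12/171 = 0.070175; p^2 = 0.070175^2 = 0.004925
  p = 49/171 = 0.286550; p^2 = 0.286550^2 = 0.082111
  p = 17/171 = 0.099415; p^2 = 0.099415^2 = 0.009883
sum(p^2) = 0.082111 + 0.004925 + 0.035020 + 0.004925 + 0.082111 + 0.009883 = 0.218975
D = 1 - 0.218975 = 0.781025 ≈ 0.7810

0.7810


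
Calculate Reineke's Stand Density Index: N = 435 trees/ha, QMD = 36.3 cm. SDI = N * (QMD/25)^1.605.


QMD/25 = 36.3/25 = 1.452
(1.452)^1.605 = exp(1.605 * ln(1.452)) = exp(1.605 * 0.372942) = exp(0.598572) = 1.81952
SDI = 435 * 1.81952 = 791.491 ≈ 791

791


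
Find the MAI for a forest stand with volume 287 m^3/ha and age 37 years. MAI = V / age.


MAI = 287 / 37 = 7.7568 ≈ 7.76 m^3/ha/yr

7.76 m^3/ha/yr


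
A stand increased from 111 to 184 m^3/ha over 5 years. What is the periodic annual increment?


PAI = (V2 - V1) / period = (184 - 111) / 5 = 73 / 5 = 14.60 m^3/ha/yr

14.60 m^3/ha/yr


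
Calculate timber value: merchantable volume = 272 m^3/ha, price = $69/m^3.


Value = 272 * 69 = $18768/ha

$18768/ha


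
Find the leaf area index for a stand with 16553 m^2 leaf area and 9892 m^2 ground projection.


LAI = 16553 / 9892 = 1.6734 ≈ 1.67

1.67


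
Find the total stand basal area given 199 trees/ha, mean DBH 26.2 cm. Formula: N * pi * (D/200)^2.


(D/200)^2 = (26.2/200)^2 = 0.131^2 = 0.017161
Individual BA = 3.141593 * 0.017161 = 0.0539129 m^2
Stand BA = 199 * 0.0539129 = 10.7287 ≈ 10.73 m^2/ha

10.73 m^2/ha


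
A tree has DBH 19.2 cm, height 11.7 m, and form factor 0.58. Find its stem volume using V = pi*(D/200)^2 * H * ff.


(D/200)^2 = (19.2/200)^2 = 0.096^2 = 0.009216
BA = 3.141593 * 0.009216 = 0.0289529 m^2
V = 0.0289529 * 11.7 * 0.58 = 0.196474 ≈ 0.196 m^3

0.196 m^3
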